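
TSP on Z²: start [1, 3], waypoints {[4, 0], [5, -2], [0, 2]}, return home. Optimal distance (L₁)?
20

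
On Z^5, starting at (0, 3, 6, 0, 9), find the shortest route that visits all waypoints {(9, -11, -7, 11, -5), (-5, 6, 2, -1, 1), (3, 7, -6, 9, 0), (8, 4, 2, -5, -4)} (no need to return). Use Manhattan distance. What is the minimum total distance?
111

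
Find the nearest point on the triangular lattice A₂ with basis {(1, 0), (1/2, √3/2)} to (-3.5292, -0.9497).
(-3.5, -0.866)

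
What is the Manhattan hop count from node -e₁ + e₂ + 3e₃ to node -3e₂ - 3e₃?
11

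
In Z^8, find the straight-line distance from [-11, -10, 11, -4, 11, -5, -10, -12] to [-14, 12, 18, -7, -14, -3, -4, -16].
35.0999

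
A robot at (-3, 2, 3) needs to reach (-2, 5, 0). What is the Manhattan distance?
7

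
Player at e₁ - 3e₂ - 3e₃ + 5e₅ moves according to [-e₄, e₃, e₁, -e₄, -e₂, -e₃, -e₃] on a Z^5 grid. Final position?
(2, -4, -4, -2, 5)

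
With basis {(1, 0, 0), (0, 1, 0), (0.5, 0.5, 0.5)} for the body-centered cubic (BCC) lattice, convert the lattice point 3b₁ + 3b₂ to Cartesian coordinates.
(3, 3, 0)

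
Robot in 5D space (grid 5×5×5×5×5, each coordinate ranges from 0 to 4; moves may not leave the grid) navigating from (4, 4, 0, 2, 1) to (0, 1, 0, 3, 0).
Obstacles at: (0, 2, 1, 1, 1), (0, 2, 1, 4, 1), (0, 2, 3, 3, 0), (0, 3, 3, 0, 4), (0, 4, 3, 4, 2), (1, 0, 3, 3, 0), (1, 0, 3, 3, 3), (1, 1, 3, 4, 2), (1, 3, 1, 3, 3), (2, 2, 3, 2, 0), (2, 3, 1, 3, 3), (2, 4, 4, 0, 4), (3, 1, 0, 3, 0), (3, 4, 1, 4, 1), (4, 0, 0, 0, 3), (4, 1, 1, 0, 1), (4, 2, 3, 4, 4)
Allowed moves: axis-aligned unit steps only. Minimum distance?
9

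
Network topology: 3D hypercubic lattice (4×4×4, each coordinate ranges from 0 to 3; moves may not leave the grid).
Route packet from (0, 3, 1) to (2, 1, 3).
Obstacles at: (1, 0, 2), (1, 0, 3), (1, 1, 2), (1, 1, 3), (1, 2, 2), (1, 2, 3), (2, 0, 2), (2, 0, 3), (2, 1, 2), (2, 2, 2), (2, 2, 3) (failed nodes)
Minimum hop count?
8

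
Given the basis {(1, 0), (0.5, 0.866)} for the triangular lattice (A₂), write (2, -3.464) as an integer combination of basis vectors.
4b₁ - 4b₂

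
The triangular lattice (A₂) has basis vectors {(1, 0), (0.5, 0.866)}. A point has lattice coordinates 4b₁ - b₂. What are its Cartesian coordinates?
(3.5, -0.866)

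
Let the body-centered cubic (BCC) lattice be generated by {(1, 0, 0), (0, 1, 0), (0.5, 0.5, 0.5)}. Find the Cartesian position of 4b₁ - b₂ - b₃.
(3.5, -1.5, -0.5)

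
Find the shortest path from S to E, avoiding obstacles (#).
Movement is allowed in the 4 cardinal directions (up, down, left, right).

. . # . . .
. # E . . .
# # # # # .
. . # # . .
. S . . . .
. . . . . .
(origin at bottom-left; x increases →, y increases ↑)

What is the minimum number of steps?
10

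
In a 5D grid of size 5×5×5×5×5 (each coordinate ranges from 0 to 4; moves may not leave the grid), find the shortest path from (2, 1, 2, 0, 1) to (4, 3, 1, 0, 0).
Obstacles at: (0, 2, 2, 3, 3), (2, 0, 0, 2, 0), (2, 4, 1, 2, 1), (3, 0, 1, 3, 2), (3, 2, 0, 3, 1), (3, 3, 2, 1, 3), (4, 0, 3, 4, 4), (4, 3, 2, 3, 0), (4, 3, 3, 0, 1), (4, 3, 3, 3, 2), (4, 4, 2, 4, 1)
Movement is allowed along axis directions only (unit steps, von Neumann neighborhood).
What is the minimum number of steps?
6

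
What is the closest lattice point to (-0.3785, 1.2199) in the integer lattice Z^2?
(0, 1)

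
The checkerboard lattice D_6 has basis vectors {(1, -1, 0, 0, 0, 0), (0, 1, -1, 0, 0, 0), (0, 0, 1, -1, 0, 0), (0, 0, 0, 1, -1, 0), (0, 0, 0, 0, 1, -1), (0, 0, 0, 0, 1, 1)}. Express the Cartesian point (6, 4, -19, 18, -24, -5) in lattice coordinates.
6b₁ + 10b₂ - 9b₃ + 9b₄ - 5b₅ - 10b₆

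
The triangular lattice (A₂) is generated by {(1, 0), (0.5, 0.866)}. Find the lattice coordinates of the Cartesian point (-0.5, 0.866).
-b₁ + b₂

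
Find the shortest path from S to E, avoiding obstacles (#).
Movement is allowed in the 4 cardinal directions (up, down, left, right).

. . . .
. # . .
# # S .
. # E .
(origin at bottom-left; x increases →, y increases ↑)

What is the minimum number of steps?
1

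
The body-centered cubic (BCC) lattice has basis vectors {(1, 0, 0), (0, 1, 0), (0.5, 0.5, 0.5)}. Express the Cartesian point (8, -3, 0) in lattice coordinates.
8b₁ - 3b₂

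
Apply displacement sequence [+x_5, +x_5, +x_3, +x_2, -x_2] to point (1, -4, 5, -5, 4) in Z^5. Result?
(1, -4, 6, -5, 6)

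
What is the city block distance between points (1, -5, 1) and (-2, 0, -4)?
13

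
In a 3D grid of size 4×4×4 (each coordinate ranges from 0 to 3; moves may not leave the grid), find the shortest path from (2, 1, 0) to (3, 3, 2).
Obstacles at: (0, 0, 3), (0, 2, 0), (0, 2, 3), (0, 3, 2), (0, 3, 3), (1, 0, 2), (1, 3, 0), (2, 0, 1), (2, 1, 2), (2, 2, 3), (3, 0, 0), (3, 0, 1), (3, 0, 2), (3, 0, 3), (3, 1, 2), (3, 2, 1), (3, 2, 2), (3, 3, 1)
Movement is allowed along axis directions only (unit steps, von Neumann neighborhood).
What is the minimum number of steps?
5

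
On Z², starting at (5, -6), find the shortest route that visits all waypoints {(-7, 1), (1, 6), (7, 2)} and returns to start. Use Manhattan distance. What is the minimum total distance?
52
(one optimal route: (5, -6) → (-7, 1) → (1, 6) → (7, 2) → (5, -6))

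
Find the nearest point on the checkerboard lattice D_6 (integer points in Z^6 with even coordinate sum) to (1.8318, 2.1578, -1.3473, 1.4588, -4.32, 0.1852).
(2, 2, -1, 1, -4, 0)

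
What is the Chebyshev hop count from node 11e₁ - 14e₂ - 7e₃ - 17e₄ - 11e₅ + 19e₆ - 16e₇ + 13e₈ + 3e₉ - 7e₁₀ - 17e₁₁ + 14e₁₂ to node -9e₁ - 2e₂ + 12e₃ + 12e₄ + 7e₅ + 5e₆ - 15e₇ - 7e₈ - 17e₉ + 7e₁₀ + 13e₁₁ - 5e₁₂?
30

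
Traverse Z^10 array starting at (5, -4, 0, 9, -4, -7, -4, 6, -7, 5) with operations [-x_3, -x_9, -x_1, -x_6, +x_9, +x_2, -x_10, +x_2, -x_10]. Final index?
(4, -2, -1, 9, -4, -8, -4, 6, -7, 3)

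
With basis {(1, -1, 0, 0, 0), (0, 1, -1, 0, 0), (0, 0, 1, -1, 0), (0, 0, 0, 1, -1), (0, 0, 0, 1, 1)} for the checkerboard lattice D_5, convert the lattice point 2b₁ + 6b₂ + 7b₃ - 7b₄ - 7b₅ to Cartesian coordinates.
(2, 4, 1, -21, 0)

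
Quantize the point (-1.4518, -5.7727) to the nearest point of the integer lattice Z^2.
(-1, -6)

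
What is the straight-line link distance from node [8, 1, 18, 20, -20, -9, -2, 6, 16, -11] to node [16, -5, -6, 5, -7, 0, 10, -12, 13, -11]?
40.3485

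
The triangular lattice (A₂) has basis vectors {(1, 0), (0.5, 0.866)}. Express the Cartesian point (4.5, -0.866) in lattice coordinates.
5b₁ - b₂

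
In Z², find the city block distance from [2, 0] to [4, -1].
3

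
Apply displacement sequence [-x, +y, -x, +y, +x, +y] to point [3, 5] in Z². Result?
(2, 8)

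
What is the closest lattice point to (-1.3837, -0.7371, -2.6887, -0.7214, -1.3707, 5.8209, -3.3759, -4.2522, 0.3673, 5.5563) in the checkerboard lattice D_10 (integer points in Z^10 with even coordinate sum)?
(-1, -1, -3, -1, -1, 6, -3, -4, 0, 6)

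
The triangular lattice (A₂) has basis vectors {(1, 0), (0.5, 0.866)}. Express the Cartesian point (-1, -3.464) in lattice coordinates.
b₁ - 4b₂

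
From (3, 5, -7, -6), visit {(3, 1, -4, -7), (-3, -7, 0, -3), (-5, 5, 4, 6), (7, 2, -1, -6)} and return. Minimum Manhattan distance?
98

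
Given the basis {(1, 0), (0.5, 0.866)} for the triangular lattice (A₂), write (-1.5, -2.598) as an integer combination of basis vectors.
-3b₂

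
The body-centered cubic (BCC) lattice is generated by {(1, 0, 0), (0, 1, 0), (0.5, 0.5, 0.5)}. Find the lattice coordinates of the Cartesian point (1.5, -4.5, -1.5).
3b₁ - 3b₂ - 3b₃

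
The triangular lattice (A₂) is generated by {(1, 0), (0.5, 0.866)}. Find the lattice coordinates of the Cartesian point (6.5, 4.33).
4b₁ + 5b₂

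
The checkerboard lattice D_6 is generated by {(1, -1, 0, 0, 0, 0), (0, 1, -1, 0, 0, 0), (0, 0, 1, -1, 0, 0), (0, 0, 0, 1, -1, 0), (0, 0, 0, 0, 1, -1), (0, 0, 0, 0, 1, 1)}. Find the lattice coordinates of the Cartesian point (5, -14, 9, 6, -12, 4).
5b₁ - 9b₂ + 6b₄ - 5b₅ - b₆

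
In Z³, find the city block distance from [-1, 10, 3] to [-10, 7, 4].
13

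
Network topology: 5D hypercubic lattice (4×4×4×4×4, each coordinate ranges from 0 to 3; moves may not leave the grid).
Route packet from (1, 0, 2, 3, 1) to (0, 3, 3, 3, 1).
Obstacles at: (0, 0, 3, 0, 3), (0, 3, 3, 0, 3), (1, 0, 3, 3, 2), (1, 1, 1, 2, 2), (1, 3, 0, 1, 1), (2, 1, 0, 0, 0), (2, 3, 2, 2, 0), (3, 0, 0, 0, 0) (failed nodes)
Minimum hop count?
5
(one shortest path: (1, 0, 2, 3, 1) → (0, 0, 2, 3, 1) → (0, 1, 2, 3, 1) → (0, 2, 2, 3, 1) → (0, 3, 2, 3, 1) → (0, 3, 3, 3, 1))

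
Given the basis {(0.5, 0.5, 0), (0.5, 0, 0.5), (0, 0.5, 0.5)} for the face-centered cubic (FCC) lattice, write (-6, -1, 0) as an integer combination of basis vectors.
-7b₁ - 5b₂ + 5b₃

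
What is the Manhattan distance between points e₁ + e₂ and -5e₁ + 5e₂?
10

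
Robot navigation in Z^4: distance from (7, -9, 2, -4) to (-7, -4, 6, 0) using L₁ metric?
27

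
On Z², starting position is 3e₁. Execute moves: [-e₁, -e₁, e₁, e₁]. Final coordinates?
(3, 0)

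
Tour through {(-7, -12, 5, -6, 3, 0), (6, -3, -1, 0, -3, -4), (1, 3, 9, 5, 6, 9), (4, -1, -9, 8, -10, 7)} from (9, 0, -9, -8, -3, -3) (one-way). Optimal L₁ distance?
157
(one optimal route: (9, 0, -9, -8, -3, -3) → (6, -3, -1, 0, -3, -4) → (4, -1, -9, 8, -10, 7) → (1, 3, 9, 5, 6, 9) → (-7, -12, 5, -6, 3, 0))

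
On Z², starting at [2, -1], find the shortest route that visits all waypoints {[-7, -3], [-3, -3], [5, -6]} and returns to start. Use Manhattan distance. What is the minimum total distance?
34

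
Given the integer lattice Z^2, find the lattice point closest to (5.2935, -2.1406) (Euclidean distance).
(5, -2)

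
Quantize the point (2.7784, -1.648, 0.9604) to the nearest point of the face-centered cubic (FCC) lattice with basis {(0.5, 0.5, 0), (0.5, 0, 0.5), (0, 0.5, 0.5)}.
(2.5, -1.5, 1)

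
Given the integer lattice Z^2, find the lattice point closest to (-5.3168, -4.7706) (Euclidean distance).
(-5, -5)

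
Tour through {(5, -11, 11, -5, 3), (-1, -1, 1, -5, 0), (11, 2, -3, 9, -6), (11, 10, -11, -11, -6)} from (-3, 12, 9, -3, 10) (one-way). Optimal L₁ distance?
146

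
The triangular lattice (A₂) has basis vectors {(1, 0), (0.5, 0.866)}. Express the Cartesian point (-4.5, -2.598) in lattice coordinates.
-3b₁ - 3b₂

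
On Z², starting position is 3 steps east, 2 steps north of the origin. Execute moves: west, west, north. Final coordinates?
(1, 3)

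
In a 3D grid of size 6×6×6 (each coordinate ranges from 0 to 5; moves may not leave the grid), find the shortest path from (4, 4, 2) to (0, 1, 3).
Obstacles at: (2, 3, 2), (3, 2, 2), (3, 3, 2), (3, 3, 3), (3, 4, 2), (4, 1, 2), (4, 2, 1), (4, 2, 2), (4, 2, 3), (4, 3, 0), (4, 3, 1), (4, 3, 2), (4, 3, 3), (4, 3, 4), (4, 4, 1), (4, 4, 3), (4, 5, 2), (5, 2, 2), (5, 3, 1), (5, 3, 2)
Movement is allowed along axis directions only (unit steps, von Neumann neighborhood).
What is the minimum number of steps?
10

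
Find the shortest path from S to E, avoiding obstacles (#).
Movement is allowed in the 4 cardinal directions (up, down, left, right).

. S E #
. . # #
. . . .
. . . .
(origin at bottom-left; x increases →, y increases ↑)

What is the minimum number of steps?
1
(one shortest path: (1, 3) → (2, 3))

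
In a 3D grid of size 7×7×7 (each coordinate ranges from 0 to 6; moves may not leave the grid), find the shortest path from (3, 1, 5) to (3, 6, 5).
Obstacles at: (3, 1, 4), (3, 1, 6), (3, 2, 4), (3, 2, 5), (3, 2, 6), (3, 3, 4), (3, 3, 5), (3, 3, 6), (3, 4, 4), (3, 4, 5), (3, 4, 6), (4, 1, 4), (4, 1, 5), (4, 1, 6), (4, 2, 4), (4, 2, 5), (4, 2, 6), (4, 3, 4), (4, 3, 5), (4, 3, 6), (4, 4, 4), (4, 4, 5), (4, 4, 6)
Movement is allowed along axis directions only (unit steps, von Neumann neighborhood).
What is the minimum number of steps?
7
(one shortest path: (3, 1, 5) → (2, 1, 5) → (2, 2, 5) → (2, 3, 5) → (2, 4, 5) → (2, 5, 5) → (3, 5, 5) → (3, 6, 5))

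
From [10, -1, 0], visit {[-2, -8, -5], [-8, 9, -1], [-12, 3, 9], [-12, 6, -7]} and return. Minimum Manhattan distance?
118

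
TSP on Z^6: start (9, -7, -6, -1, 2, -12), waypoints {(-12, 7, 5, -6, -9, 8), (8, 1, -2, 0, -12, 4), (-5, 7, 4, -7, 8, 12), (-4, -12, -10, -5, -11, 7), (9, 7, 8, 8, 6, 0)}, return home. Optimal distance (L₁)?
262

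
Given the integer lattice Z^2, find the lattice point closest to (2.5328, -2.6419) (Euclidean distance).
(3, -3)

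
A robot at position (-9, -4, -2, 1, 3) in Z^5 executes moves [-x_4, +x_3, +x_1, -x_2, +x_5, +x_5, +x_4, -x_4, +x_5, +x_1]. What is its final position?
(-7, -5, -1, 0, 6)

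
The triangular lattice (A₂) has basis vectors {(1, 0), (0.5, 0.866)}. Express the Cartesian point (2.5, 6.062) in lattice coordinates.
-b₁ + 7b₂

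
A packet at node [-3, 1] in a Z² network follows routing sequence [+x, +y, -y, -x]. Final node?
(-3, 1)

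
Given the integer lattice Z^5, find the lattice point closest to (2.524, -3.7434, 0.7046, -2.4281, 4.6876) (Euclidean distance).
(3, -4, 1, -2, 5)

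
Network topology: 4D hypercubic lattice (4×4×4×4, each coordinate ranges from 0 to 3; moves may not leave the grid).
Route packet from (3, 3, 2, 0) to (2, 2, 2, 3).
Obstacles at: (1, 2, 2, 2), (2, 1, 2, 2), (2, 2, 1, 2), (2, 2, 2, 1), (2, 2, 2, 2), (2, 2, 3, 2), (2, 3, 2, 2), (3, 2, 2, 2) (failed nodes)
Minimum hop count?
5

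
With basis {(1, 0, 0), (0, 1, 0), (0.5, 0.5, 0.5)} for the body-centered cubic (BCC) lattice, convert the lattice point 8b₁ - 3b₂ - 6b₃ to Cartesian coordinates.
(5, -6, -3)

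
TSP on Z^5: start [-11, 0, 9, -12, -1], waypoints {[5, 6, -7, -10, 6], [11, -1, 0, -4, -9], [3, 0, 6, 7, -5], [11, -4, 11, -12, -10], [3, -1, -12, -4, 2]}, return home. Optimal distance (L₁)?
198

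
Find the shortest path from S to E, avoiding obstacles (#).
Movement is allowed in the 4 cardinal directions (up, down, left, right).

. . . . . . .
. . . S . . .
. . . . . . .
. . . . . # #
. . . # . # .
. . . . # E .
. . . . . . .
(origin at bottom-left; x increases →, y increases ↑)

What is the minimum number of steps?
10
(one shortest path: (3, 5) → (2, 5) → (2, 4) → (2, 3) → (2, 2) → (2, 1) → (3, 1) → (3, 0) → (4, 0) → (5, 0) → (5, 1))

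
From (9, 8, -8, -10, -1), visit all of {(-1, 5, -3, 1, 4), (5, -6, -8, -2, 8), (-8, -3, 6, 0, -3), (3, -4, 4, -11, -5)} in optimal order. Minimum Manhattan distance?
123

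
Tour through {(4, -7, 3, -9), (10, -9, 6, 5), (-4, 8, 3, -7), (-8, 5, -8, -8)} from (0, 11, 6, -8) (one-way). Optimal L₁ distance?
91
(one optimal route: (0, 11, 6, -8) → (-4, 8, 3, -7) → (-8, 5, -8, -8) → (4, -7, 3, -9) → (10, -9, 6, 5))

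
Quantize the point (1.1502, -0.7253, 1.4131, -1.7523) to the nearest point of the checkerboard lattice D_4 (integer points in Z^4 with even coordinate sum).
(1, -1, 2, -2)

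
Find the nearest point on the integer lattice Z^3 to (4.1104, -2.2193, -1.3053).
(4, -2, -1)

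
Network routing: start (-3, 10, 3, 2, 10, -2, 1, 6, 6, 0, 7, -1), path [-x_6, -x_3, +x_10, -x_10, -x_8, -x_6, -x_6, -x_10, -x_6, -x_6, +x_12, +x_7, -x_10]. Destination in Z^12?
(-3, 10, 2, 2, 10, -7, 2, 5, 6, -2, 7, 0)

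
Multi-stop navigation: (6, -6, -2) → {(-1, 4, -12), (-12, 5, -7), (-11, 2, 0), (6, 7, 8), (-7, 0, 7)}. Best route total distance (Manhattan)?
85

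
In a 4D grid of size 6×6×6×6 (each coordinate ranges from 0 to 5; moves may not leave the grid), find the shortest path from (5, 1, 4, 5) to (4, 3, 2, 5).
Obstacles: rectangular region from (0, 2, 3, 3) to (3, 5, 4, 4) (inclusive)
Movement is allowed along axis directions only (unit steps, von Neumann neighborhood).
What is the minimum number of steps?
5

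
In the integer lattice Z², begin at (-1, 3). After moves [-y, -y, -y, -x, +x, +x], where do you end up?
(0, 0)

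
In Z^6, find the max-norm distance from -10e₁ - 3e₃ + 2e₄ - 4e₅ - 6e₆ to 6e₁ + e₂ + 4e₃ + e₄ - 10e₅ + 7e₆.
16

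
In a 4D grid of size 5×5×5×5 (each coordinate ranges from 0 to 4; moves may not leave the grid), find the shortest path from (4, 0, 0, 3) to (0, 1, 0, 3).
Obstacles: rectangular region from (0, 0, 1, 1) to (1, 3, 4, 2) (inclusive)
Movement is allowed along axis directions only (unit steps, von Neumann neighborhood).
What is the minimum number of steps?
5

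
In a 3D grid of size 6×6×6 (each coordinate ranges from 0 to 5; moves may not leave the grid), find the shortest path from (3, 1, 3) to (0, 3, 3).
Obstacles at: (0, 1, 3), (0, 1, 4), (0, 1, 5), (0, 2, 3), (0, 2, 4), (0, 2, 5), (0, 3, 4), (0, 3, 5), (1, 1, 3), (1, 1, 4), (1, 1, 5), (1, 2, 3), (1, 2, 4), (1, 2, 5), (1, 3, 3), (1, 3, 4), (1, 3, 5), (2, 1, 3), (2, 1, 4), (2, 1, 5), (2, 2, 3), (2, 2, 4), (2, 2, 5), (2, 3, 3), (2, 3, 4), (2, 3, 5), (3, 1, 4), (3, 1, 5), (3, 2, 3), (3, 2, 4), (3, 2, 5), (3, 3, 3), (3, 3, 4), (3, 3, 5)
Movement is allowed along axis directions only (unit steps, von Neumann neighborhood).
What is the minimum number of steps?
7
(one shortest path: (3, 1, 3) → (3, 1, 2) → (2, 1, 2) → (1, 1, 2) → (0, 1, 2) → (0, 2, 2) → (0, 3, 2) → (0, 3, 3))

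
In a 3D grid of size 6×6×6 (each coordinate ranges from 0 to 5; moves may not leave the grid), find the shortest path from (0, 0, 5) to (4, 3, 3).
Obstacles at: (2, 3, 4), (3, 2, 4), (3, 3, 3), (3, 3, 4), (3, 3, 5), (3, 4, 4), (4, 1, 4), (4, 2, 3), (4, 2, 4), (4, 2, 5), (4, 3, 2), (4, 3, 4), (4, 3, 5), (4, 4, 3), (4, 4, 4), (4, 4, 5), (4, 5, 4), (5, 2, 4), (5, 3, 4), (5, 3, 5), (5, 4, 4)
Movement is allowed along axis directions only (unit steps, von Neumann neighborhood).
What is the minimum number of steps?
11
(one shortest path: (0, 0, 5) → (1, 0, 5) → (2, 0, 5) → (3, 0, 5) → (4, 0, 5) → (5, 0, 5) → (5, 1, 5) → (5, 1, 4) → (5, 1, 3) → (5, 2, 3) → (5, 3, 3) → (4, 3, 3))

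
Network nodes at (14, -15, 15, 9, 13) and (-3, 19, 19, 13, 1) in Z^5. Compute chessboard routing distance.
34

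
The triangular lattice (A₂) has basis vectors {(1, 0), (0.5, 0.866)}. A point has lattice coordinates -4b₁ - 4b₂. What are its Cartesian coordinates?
(-6, -3.464)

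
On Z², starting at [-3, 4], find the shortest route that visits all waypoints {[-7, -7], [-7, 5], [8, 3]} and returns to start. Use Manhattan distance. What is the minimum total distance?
54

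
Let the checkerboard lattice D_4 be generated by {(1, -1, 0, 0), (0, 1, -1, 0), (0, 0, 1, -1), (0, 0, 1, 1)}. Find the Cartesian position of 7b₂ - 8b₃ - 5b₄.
(0, 7, -20, 3)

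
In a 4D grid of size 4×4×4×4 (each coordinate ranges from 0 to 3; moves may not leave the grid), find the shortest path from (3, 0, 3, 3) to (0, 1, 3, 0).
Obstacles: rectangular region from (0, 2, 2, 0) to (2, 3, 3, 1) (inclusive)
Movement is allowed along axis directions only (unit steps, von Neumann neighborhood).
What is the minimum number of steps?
7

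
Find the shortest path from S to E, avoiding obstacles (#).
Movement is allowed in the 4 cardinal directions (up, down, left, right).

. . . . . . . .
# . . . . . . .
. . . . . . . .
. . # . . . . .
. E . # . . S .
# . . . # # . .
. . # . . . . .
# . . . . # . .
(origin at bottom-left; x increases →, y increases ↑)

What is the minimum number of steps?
9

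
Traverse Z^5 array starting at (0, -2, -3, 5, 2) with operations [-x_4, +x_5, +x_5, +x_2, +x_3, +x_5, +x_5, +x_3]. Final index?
(0, -1, -1, 4, 6)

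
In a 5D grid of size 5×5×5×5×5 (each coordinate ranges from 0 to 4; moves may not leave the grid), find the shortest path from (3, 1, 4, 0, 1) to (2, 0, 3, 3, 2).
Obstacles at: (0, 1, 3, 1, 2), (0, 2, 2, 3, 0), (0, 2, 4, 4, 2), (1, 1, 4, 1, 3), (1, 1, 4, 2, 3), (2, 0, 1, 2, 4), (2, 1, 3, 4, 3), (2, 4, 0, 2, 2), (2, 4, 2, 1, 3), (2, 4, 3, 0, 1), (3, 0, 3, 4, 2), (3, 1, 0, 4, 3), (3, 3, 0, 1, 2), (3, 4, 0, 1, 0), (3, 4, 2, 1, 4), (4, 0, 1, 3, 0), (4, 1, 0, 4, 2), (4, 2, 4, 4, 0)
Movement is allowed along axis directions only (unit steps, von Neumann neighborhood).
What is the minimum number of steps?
7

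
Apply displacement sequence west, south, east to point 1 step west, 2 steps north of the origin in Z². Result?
(-1, 1)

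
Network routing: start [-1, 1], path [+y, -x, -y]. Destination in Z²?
(-2, 1)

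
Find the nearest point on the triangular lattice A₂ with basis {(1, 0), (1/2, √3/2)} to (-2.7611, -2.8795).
(-2.5, -2.598)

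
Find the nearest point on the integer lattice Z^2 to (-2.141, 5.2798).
(-2, 5)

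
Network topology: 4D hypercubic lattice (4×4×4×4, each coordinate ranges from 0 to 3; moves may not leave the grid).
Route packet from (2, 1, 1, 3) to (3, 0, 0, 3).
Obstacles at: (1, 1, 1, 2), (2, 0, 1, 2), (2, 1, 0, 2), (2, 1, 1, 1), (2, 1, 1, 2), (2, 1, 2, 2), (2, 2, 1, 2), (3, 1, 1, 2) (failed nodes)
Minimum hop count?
3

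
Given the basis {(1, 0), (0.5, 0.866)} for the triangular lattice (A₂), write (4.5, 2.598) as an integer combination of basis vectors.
3b₁ + 3b₂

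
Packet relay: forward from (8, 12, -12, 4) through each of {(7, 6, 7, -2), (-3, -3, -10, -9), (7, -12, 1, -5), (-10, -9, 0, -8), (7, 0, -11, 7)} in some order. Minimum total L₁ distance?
122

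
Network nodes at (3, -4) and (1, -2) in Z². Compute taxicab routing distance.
4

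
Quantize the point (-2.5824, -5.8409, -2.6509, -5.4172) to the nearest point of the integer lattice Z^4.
(-3, -6, -3, -5)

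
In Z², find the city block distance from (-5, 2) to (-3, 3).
3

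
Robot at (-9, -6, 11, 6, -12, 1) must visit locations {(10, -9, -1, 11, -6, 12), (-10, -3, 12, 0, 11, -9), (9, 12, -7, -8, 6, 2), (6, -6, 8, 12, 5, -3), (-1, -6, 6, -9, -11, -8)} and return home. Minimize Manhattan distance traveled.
310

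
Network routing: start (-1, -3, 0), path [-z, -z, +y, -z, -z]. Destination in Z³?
(-1, -2, -4)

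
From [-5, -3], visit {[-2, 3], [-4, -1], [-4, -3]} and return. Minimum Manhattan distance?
18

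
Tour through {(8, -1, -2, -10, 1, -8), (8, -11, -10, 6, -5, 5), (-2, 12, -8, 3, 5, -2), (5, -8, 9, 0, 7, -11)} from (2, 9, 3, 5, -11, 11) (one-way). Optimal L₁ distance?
197
(one optimal route: (2, 9, 3, 5, -11, 11) → (-2, 12, -8, 3, 5, -2) → (8, -11, -10, 6, -5, 5) → (8, -1, -2, -10, 1, -8) → (5, -8, 9, 0, 7, -11))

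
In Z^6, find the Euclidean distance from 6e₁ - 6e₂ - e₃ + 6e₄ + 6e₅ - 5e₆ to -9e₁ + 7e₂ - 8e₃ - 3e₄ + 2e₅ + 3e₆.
24.5764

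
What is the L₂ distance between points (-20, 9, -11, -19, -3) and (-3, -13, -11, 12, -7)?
41.833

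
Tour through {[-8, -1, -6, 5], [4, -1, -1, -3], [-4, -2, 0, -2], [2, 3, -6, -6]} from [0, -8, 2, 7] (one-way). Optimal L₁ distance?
68
(one optimal route: (0, -8, 2, 7) → (-8, -1, -6, 5) → (-4, -2, 0, -2) → (4, -1, -1, -3) → (2, 3, -6, -6))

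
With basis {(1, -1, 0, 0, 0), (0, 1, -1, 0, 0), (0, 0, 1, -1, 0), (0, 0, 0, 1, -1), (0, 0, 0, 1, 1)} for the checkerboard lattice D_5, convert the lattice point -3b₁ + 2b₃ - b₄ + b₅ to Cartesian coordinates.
(-3, 3, 2, -2, 2)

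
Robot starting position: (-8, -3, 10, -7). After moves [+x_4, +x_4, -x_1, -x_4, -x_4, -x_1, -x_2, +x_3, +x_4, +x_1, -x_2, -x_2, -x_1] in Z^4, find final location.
(-10, -6, 11, -6)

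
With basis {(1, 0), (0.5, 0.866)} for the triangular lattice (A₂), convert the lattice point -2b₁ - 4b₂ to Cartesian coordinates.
(-4, -3.464)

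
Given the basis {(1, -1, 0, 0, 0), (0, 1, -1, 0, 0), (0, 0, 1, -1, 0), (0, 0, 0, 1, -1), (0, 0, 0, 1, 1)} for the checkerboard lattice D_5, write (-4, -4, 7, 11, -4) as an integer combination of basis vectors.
-4b₁ - 8b₂ - b₃ + 7b₄ + 3b₅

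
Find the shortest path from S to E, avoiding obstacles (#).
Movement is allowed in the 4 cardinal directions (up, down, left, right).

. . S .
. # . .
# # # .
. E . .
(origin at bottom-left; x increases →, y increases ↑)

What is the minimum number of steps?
6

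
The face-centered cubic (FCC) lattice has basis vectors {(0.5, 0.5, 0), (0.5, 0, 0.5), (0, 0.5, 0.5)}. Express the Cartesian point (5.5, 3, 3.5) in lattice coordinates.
5b₁ + 6b₂ + b₃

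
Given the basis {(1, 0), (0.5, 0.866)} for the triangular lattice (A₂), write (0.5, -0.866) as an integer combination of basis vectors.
b₁ - b₂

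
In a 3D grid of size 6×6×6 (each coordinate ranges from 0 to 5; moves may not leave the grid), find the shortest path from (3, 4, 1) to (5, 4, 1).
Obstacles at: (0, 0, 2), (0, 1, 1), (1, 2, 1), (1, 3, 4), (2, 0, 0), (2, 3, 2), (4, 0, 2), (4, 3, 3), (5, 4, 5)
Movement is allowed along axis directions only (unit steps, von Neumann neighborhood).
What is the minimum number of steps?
2
(one shortest path: (3, 4, 1) → (4, 4, 1) → (5, 4, 1))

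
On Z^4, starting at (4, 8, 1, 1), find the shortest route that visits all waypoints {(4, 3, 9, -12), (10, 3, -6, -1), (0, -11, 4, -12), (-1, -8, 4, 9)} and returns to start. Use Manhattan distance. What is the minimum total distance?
132
(one optimal route: (4, 8, 1, 1) → (10, 3, -6, -1) → (4, 3, 9, -12) → (0, -11, 4, -12) → (-1, -8, 4, 9) → (4, 8, 1, 1))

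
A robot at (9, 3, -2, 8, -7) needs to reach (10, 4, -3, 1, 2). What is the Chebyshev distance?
9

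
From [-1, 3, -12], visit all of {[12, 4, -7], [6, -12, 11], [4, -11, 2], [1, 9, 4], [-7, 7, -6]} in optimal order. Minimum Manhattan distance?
99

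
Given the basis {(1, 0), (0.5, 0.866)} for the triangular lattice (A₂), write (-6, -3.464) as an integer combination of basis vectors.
-4b₁ - 4b₂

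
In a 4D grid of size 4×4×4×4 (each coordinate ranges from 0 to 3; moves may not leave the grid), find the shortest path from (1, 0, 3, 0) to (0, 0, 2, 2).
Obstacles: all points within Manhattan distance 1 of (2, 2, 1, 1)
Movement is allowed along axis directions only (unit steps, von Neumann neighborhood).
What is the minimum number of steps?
4
(one shortest path: (1, 0, 3, 0) → (0, 0, 3, 0) → (0, 0, 2, 0) → (0, 0, 2, 1) → (0, 0, 2, 2))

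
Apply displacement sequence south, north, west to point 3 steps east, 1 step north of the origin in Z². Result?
(2, 1)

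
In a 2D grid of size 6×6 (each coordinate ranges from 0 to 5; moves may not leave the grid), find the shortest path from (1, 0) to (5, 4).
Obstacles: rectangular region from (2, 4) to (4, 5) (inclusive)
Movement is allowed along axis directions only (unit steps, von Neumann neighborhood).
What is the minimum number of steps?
8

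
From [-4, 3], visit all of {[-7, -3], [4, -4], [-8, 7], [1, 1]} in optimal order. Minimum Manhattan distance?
38
(one optimal route: (-4, 3) → (1, 1) → (4, -4) → (-7, -3) → (-8, 7))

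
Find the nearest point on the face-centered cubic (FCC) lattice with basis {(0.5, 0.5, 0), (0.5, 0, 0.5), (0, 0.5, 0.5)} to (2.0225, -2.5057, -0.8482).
(2, -2.5, -0.5)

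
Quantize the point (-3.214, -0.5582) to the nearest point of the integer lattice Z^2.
(-3, -1)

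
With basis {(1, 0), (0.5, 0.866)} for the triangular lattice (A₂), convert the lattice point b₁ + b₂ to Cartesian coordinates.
(1.5, 0.866)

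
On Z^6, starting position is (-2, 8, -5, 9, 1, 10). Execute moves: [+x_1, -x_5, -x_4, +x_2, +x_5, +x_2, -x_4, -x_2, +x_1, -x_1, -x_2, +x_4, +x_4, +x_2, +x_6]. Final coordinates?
(-1, 9, -5, 9, 1, 11)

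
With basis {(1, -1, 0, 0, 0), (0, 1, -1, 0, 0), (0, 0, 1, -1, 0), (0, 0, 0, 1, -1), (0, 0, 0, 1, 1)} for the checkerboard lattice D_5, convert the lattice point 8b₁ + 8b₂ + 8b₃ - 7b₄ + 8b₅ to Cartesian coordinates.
(8, 0, 0, -7, 15)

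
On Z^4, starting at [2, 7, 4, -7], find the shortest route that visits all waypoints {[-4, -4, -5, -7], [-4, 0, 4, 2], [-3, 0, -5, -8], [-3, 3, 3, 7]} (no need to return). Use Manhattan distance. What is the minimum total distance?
60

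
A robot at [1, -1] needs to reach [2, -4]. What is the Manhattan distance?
4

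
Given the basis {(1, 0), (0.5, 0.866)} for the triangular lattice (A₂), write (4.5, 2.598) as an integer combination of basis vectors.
3b₁ + 3b₂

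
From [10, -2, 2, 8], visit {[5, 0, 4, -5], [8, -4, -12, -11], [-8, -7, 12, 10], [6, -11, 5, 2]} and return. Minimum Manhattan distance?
154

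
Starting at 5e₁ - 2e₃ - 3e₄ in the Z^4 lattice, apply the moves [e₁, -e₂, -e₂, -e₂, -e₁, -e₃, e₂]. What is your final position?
(5, -2, -3, -3)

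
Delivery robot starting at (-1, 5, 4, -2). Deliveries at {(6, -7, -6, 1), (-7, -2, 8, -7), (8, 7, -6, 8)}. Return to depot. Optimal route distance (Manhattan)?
116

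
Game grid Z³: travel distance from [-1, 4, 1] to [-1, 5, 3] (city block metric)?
3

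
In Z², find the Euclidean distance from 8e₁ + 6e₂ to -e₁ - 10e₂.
18.3576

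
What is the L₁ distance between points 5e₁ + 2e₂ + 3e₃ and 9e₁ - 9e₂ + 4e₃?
16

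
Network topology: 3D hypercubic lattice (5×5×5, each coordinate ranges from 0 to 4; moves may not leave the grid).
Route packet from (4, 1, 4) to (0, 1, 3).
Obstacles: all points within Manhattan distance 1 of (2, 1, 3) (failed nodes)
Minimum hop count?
7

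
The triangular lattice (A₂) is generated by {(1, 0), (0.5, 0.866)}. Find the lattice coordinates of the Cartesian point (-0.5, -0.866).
-b₂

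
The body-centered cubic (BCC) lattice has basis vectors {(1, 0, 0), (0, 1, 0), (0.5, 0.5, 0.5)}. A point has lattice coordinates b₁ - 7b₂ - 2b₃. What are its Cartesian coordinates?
(0, -8, -1)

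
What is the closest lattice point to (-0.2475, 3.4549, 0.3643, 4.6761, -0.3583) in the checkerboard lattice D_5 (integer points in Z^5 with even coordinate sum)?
(0, 3, 0, 5, 0)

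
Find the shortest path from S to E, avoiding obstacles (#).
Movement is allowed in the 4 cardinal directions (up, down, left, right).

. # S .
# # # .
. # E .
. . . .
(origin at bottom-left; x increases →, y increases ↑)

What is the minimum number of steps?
4
(one shortest path: (2, 3) → (3, 3) → (3, 2) → (3, 1) → (2, 1))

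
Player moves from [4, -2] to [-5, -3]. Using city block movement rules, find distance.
10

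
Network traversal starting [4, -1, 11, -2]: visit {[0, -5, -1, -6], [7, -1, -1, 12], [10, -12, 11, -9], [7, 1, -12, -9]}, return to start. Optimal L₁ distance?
146
(one optimal route: (4, -1, 11, -2) → (7, -1, -1, 12) → (7, 1, -12, -9) → (0, -5, -1, -6) → (10, -12, 11, -9) → (4, -1, 11, -2))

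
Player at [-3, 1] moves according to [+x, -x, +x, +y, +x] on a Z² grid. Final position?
(-1, 2)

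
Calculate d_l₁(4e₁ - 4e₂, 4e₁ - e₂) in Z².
3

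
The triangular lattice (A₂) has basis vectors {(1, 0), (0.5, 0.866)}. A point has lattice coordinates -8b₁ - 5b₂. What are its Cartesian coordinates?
(-10.5, -4.33)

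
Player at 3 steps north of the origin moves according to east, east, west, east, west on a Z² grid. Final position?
(1, 3)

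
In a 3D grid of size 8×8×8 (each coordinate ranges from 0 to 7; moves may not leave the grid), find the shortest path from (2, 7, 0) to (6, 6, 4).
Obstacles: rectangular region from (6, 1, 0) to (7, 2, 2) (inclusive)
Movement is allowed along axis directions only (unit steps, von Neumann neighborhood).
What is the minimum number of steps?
9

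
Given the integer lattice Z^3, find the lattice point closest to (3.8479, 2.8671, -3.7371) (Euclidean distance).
(4, 3, -4)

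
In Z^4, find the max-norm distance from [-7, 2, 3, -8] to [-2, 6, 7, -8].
5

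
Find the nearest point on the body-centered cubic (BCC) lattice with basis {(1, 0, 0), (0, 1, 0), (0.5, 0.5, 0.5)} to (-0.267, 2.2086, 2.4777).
(-0.5, 2.5, 2.5)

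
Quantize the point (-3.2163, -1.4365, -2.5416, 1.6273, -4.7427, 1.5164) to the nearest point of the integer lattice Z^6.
(-3, -1, -3, 2, -5, 2)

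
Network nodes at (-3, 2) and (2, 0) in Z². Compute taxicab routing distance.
7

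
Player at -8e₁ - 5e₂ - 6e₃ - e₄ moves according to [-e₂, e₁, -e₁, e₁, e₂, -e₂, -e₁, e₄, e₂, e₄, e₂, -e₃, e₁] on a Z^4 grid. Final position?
(-7, -4, -7, 1)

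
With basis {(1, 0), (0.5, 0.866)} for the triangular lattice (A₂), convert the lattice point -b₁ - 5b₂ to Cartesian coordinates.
(-3.5, -4.33)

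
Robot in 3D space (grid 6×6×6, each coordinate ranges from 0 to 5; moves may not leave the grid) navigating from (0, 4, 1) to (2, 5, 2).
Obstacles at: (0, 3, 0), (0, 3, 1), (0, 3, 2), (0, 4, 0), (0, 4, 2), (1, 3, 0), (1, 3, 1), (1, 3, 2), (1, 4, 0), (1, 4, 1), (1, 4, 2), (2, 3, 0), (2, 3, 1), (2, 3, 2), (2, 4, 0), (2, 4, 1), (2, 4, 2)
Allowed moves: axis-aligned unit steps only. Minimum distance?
4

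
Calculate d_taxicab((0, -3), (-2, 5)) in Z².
10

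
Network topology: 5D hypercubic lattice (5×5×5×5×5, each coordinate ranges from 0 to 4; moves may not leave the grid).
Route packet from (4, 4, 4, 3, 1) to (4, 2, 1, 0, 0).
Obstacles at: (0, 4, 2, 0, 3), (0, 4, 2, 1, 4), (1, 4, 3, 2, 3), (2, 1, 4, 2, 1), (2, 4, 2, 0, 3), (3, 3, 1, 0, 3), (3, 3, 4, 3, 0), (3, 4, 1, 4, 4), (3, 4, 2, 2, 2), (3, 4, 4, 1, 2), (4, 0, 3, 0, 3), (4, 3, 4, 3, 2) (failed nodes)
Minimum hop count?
9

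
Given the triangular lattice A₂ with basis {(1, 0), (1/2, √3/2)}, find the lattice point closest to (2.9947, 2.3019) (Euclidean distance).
(3, 1.732)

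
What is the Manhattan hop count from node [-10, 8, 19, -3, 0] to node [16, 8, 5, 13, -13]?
69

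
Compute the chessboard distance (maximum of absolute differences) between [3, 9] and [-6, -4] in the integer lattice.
13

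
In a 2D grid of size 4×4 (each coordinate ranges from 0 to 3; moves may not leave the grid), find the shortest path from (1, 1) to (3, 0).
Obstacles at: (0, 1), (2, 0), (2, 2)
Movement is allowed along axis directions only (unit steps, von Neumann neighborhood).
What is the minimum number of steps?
3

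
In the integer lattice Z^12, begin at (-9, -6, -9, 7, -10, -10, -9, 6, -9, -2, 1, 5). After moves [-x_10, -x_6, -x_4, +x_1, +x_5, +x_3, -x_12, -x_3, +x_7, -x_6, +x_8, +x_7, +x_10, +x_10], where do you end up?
(-8, -6, -9, 6, -9, -12, -7, 7, -9, -1, 1, 4)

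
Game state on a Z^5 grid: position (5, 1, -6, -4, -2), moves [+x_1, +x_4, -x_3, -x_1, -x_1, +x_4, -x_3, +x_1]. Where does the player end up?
(5, 1, -8, -2, -2)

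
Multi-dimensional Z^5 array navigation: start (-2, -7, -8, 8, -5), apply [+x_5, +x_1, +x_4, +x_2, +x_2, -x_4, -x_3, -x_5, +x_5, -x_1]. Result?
(-2, -5, -9, 8, -4)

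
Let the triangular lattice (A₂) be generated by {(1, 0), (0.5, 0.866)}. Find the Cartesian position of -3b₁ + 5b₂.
(-0.5, 4.33)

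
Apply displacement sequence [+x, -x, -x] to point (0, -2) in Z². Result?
(-1, -2)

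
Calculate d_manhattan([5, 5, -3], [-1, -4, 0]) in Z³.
18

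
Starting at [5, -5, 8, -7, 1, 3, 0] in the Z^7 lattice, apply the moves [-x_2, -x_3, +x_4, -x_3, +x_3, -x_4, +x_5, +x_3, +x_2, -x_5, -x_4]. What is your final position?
(5, -5, 8, -8, 1, 3, 0)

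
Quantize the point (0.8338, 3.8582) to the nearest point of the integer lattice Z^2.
(1, 4)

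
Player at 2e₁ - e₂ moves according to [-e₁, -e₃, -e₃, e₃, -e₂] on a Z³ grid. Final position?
(1, -2, -1)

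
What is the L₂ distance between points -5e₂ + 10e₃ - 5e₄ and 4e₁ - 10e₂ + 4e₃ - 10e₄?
10.0995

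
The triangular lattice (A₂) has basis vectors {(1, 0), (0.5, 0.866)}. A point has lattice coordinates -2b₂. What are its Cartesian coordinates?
(-1, -1.732)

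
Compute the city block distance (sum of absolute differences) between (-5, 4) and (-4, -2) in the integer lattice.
7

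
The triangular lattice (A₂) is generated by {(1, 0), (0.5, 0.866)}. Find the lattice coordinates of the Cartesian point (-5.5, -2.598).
-4b₁ - 3b₂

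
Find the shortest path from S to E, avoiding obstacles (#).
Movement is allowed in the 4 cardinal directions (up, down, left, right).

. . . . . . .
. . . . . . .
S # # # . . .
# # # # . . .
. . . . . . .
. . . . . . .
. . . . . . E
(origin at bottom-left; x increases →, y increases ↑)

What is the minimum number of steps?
12
(one shortest path: (0, 4) → (0, 5) → (1, 5) → (2, 5) → (3, 5) → (4, 5) → (5, 5) → (6, 5) → (6, 4) → (6, 3) → (6, 2) → (6, 1) → (6, 0))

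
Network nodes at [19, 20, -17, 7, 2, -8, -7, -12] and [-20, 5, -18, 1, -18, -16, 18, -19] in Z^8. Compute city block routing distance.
121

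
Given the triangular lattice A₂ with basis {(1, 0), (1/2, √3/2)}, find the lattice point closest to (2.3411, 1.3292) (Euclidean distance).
(2.5, 0.866)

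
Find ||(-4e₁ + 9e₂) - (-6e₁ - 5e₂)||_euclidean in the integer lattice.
14.1421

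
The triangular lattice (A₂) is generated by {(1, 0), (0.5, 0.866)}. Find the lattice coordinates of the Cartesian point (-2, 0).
-2b₁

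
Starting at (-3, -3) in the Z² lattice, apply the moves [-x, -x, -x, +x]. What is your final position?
(-5, -3)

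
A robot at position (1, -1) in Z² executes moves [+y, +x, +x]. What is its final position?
(3, 0)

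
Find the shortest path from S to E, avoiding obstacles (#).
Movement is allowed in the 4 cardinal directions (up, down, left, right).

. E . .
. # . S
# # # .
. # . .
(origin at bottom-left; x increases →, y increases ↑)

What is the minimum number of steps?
3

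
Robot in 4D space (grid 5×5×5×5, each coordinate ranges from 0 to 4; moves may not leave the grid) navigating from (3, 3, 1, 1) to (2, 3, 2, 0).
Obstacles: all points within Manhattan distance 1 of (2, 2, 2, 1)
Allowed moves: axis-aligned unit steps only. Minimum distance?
3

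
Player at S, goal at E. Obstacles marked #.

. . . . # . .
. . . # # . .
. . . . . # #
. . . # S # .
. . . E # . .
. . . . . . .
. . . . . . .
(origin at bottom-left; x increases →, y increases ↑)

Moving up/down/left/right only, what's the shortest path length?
6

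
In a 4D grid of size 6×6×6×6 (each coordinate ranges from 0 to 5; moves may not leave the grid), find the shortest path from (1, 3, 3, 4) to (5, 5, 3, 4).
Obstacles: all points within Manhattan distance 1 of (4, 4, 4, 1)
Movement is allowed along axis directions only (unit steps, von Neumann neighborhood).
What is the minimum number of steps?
6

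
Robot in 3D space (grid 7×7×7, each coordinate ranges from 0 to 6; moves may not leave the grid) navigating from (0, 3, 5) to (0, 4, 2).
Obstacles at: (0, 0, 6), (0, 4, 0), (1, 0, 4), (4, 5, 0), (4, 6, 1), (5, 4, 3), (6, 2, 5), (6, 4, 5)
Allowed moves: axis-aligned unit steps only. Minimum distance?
4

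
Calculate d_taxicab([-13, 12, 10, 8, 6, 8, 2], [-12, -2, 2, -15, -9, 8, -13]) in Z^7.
76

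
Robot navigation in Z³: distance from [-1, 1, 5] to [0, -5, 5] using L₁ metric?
7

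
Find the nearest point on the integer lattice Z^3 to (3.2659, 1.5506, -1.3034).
(3, 2, -1)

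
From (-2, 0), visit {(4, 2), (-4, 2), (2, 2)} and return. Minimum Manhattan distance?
20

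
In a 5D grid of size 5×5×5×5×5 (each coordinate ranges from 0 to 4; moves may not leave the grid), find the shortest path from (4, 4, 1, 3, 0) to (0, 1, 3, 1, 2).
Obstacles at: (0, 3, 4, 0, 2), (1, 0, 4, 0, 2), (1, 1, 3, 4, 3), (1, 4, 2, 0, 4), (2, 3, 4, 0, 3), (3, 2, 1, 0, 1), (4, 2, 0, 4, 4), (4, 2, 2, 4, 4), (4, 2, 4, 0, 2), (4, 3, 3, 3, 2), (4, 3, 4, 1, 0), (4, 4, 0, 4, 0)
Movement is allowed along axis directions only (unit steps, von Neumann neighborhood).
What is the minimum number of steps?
13
(one shortest path: (4, 4, 1, 3, 0) → (3, 4, 1, 3, 0) → (2, 4, 1, 3, 0) → (1, 4, 1, 3, 0) → (0, 4, 1, 3, 0) → (0, 3, 1, 3, 0) → (0, 2, 1, 3, 0) → (0, 1, 1, 3, 0) → (0, 1, 2, 3, 0) → (0, 1, 3, 3, 0) → (0, 1, 3, 2, 0) → (0, 1, 3, 1, 0) → (0, 1, 3, 1, 1) → (0, 1, 3, 1, 2))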